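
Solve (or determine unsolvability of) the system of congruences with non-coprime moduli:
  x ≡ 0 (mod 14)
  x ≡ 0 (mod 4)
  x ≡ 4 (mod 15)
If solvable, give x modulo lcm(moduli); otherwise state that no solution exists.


Moduli 14, 4, 15 are not pairwise coprime, so CRT works modulo lcm(m_i) when all pairwise compatibility conditions hold.
Pairwise compatibility: gcd(m_i, m_j) must divide a_i - a_j for every pair.
Merge one congruence at a time:
  Start: x ≡ 0 (mod 14).
  Combine with x ≡ 0 (mod 4): gcd(14, 4) = 2; 0 - 0 = 0, which IS divisible by 2, so compatible.
    Write x = 0 + 14·t and substitute into x ≡ 0 (mod 4): 14·t ≡ 0 − 0 = 0 (mod 4).
    Divide the congruence (and modulus) by g = 2: 7·t ≡ 0 (mod 2).
    Reduce coefficients mod 2: 1·t ≡ 0 (mod 2).
    So t ≡ 0 (mod 2).
    Then x = 0 + 14·0 = 0, valid modulo lcm(14, 4) = 28: x ≡ 0 (mod 28).
  Combine with x ≡ 4 (mod 15): gcd(28, 15) = 1; 4 - 0 = 4, which IS divisible by 1, so compatible.
    Write x = 0 + 28·t and substitute into x ≡ 4 (mod 15): 28·t ≡ 4 − 0 = 4 (mod 15).
    Reduce coefficients mod 15: 13·t ≡ 4 (mod 15).
    The inverse of 13 mod 15 is 7 (since 13·7 = 91 = 6·15 + 1), so t ≡ 7·4 = 28 ≡ 13 (mod 15).
    Then x = 0 + 28·13 = 364, valid modulo lcm(28, 15) = 420: x ≡ 364 (mod 420).
Verify: 364 mod 14 = 0, 364 mod 4 = 0, 364 mod 15 = 4.

x ≡ 364 (mod 420).


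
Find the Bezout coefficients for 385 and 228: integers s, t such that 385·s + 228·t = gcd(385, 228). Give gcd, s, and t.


Euclidean algorithm on (385, 228) — divide until remainder is 0:
  385 = 1 · 228 + 157
  228 = 1 · 157 + 71
  157 = 2 · 71 + 15
  71 = 4 · 15 + 11
  15 = 1 · 11 + 4
  11 = 2 · 4 + 3
  4 = 1 · 3 + 1
  3 = 3 · 1 + 0
gcd(385, 228) = 1.
Track Bezout coefficients alongside the remainders: start with r₀ = 385 = a·1 + b·0 (s = 1, t = 0) and r₁ = 228 = a·0 + b·1 (s = 0, t = 1); each new remainder r_{k+1} = r_{k-1} − q_k·r_k inherits s_{k+1} = s_{k-1} − q_k·s_k, t_{k+1} = t_{k-1} − q_k·t_k, so r_k = a·s_k + b·t_k at every step:
  q = 1: r = 157, s = 1 − 1·0 = 1, t = 0 − 1·1 = -1  (check: 385·1 + 228·(-1) = 157)
  q = 1: r = 71, s = 0 − 1·1 = -1, t = 1 − 1·(-1) = 2  (check: 385·(-1) + 228·2 = 71)
  q = 2: r = 15, s = 1 − 2·(-1) = 3, t = -1 − 2·2 = -5  (check: 385·3 + 228·(-5) = 15)
  q = 4: r = 11, s = -1 − 4·3 = -13, t = 2 − 4·(-5) = 22  (check: 385·(-13) + 228·22 = 11)
  q = 1: r = 4, s = 3 − 1·(-13) = 16, t = -5 − 1·22 = -27  (check: 385·16 + 228·(-27) = 4)
  q = 2: r = 3, s = -13 − 2·16 = -45, t = 22 − 2·(-27) = 76  (check: 385·(-45) + 228·76 = 3)
  q = 1: r = 1, s = 16 − 1·(-45) = 61, t = -27 − 1·76 = -103  (check: 385·61 + 228·(-103) = 1)
The row with r = 1 (the gcd) gives the Bezout coefficients s = 61, t = -103.
Result: 385 · (61) + 228 · (-103) = 1.

gcd(385, 228) = 1; s = 61, t = -103 (check: 385·61 + 228·(-103) = 1).


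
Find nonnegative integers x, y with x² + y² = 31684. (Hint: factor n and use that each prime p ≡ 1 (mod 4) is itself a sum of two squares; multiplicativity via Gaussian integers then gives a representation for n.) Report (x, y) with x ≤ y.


Step 1: Factor n = 31684 = 2^2 · 89^2.
Step 2: Check the mod-4 condition on each prime factor: 2 = 2 (special); 89 ≡ 1 (mod 4), exponent 2.
All primes ≡ 3 (mod 4) appear to even exponent (or don't appear), so by the two-squares theorem n IS expressible as a sum of two squares.
Step 3: Build a representation. Group n = k² · m with k = 2 and m = 89 · 89 = 7921 (a product of primes ≡ 1 (mod 4)); a representation of m scales to one of n via (k·x)² + (k·y)² = k²(x² + y²). Each prime p ≡ 1 (mod 4) is itself a sum of two squares; find a² by testing p − a² for a perfect square:
  89: 89 − 1² = 88, 89 − 2² = 85, 89 − 3² = 80, 89 − 4² = 73, 89 − 5² = 64 = 8² ⇒ 89 = 5² + 8².
  Combine using the Brahmagupta–Fibonacci identity (a² + b²)(c² + d²) = (ac − bd)² + (ad + bc)² = (ac + bd)² + (ad − bc)²:
  89 · 89 = 7921: from (5² + 8²)(5² + 8²), take (5·5 − 8·8, 5·8 + 8·5) = (25 − 64, 40 + 40) = (-39, 80); dropping signs (only squares matter) gives (39, 80); check 39² + 80² = 1521 + 6400 = 7921 ✓.
  Scale by k = 2: (2·39, 2·80) = (78, 160).
Step 4: Order so x ≤ y and verify: 78² + 160² = 6084 + 25600 = 31684 = n. ✓

n = 31684 = 78² + 160² (one valid representation with x ≤ y).


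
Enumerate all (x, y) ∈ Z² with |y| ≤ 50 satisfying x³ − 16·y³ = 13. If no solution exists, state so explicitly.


The equation is x³ - 16y³ = 13. For fixed y, x³ = 16·y³ + 13, so a solution requires the RHS to be a perfect cube.
Strategy: iterate y from -50 to 50, compute RHS = 16·y³ + 13, and check whether it is a (positive or negative) perfect cube.
Check small values of y:
  y = 0: RHS = 13 is not a perfect cube.
  y = 1: RHS = 29 is not a perfect cube.
  y = -1: RHS = -3 is not a perfect cube.
  y = 2: RHS = 141 is not a perfect cube.
  y = -2: RHS = -115 is not a perfect cube.
  y = 3: RHS = 445 is not a perfect cube.
  y = -3: RHS = -419 is not a perfect cube.
Continuing the search up to |y| = 50 finds no solutions either.
No (x, y) in the scanned range satisfies the equation.

No integer solutions with |y| ≤ 50.


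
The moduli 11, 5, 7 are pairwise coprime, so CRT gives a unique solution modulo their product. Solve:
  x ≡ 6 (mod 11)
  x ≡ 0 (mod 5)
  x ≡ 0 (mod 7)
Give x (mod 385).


Moduli 11, 5, 7 are pairwise coprime; by CRT there is a unique solution modulo M = 11 · 5 · 7 = 385.
Solve pairwise, accumulating the modulus:
  Start with x ≡ 6 (mod 11).
  Combine with x ≡ 0 (mod 5): since gcd(11, 5) = 1, we get a unique residue mod 55.
    Write x = 6 + 11·t and substitute into x ≡ 0 (mod 5): 11·t ≡ 0 − 6 = -6 (mod 5).
    Reduce coefficients mod 5: 1·t ≡ 4 (mod 5).
    So t ≡ 4 (mod 5).
    Then x = 6 + 11·4 = 50, valid modulo lcm(11, 5) = 55: x ≡ 50 (mod 55).
  Combine with x ≡ 0 (mod 7): since gcd(55, 7) = 1, we get a unique residue mod 385.
    Write x = 50 + 55·t and substitute into x ≡ 0 (mod 7): 55·t ≡ 0 − 50 = -50 (mod 7).
    Reduce coefficients mod 7: 6·t ≡ 6 (mod 7).
    The inverse of 6 mod 7 is 6 (since 6·6 = 36 = 5·7 + 1), so t ≡ 6·6 = 36 ≡ 1 (mod 7).
    Then x = 50 + 55·1 = 105, valid modulo lcm(55, 7) = 385: x ≡ 105 (mod 385).
Verify: 105 mod 11 = 6 ✓, 105 mod 5 = 0 ✓, 105 mod 7 = 0 ✓.

x ≡ 105 (mod 385).


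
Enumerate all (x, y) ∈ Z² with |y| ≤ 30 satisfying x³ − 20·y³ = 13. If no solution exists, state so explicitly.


The equation is x³ - 20y³ = 13. For fixed y, x³ = 20·y³ + 13, so a solution requires the RHS to be a perfect cube.
Strategy: iterate y from -30 to 30, compute RHS = 20·y³ + 13, and check whether it is a (positive or negative) perfect cube.
Check small values of y:
  y = 0: RHS = 13 is not a perfect cube.
  y = 1: RHS = 33 is not a perfect cube.
  y = -1: RHS = -7 is not a perfect cube.
  y = 2: RHS = 173 is not a perfect cube.
  y = -2: RHS = -147 is not a perfect cube.
  y = 3: RHS = 553 is not a perfect cube.
  y = -3: RHS = -527 is not a perfect cube.
Continuing the search up to |y| = 30 finds no solutions either.
No (x, y) in the scanned range satisfies the equation.

No integer solutions with |y| ≤ 30.


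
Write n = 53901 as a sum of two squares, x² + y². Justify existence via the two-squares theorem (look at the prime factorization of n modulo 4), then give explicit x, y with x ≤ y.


Step 1: Factor n = 53901 = 3^2 · 53 · 113.
Step 2: Check the mod-4 condition on each prime factor: 3 ≡ 3 (mod 4), exponent 2 (must be even); 53 ≡ 1 (mod 4), exponent 1; 113 ≡ 1 (mod 4), exponent 1.
All primes ≡ 3 (mod 4) appear to even exponent (or don't appear), so by the two-squares theorem n IS expressible as a sum of two squares.
Step 3: Build a representation. Group n = k² · m with k = 3 and m = 53 · 113 = 5989 (a product of primes ≡ 1 (mod 4)); a representation of m scales to one of n via (k·x)² + (k·y)² = k²(x² + y²). Each prime p ≡ 1 (mod 4) is itself a sum of two squares; find a² by testing p − a² for a perfect square:
  53: 53 − 1² = 52, 53 − 2² = 49 = 7² ⇒ 53 = 2² + 7².
  113: 113 − 1² = 112, 113 − 2² = 109, 113 − 3² = 104, 113 − 4² = 97, 113 − 5² = 88, 113 − 6² = 77, 113 − 7² = 64 = 8² ⇒ 113 = 7² + 8².
  Combine using the Brahmagupta–Fibonacci identity (a² + b²)(c² + d²) = (ac − bd)² + (ad + bc)² = (ac + bd)² + (ad − bc)²:
  53 · 113 = 5989: from (2² + 7²)(7² + 8²), take (2·7 − 7·8, 2·8 + 7·7) = (14 − 56, 16 + 49) = (-42, 65); dropping signs (only squares matter) gives (42, 65); check 42² + 65² = 1764 + 4225 = 5989 ✓.
  Scale by k = 3: (3·42, 3·65) = (126, 195).
Step 4: Order so x ≤ y and verify: 126² + 195² = 15876 + 38025 = 53901 = n. ✓

n = 53901 = 126² + 195² (one valid representation with x ≤ y).


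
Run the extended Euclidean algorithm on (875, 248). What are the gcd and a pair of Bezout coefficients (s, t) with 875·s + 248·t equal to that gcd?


Euclidean algorithm on (875, 248) — divide until remainder is 0:
  875 = 3 · 248 + 131
  248 = 1 · 131 + 117
  131 = 1 · 117 + 14
  117 = 8 · 14 + 5
  14 = 2 · 5 + 4
  5 = 1 · 4 + 1
  4 = 4 · 1 + 0
gcd(875, 248) = 1.
Track Bezout coefficients alongside the remainders: start with r₀ = 875 = a·1 + b·0 (s = 1, t = 0) and r₁ = 248 = a·0 + b·1 (s = 0, t = 1); each new remainder r_{k+1} = r_{k-1} − q_k·r_k inherits s_{k+1} = s_{k-1} − q_k·s_k, t_{k+1} = t_{k-1} − q_k·t_k, so r_k = a·s_k + b·t_k at every step:
  q = 3: r = 131, s = 1 − 3·0 = 1, t = 0 − 3·1 = -3  (check: 875·1 + 248·(-3) = 131)
  q = 1: r = 117, s = 0 − 1·1 = -1, t = 1 − 1·(-3) = 4  (check: 875·(-1) + 248·4 = 117)
  q = 1: r = 14, s = 1 − 1·(-1) = 2, t = -3 − 1·4 = -7  (check: 875·2 + 248·(-7) = 14)
  q = 8: r = 5, s = -1 − 8·2 = -17, t = 4 − 8·(-7) = 60  (check: 875·(-17) + 248·60 = 5)
  q = 2: r = 4, s = 2 − 2·(-17) = 36, t = -7 − 2·60 = -127  (check: 875·36 + 248·(-127) = 4)
  q = 1: r = 1, s = -17 − 1·36 = -53, t = 60 − 1·(-127) = 187  (check: 875·(-53) + 248·187 = 1)
The row with r = 1 (the gcd) gives the Bezout coefficients s = -53, t = 187.
Result: 875 · (-53) + 248 · (187) = 1.

gcd(875, 248) = 1; s = -53, t = 187 (check: 875·(-53) + 248·187 = 1).


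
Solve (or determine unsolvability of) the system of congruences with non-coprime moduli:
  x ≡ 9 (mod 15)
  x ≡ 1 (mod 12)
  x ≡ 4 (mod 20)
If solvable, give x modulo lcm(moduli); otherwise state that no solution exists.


Moduli 15, 12, 20 are not pairwise coprime, so CRT works modulo lcm(m_i) when all pairwise compatibility conditions hold.
Pairwise compatibility: gcd(m_i, m_j) must divide a_i - a_j for every pair.
Merge one congruence at a time:
  Start: x ≡ 9 (mod 15).
  Combine with x ≡ 1 (mod 12): gcd(15, 12) = 3, and 1 - 9 = -8 is NOT divisible by 3.
    ⇒ system is inconsistent (no integer solution).

No solution (the system is inconsistent).


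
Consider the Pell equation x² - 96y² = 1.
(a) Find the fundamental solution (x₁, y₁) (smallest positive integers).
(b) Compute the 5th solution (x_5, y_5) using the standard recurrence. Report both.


Step 1: Find the fundamental solution (x₁, y₁) of x² - 96y² = 1.
  Expand √96 as a continued fraction. a₀ = ⌊√96⌋ = 9; iterate m_{k+1} = d_k·a_k − m_k, d_{k+1} = (96 − m_{k+1}²)/d_k, a_{k+1} = ⌊(a₀ + m_{k+1})/d_{k+1}⌋ (starting m₀ = 0, d₀ = 1), with convergents p_k = a_k·p_{k-1} + p_{k-2}, q_k = a_k·q_{k-1} + q_{k-2} (p₋₁ = 1, q₋₁ = 0):
  k = 0: a₀ = 9; p₀/q₀ = 9/1; p₀² − 96·q₀² = 81 − 96 = -15.
  k = 1: m = 9, d = 15, a = ⌊(9 + 9)/15⌋ = 1; p/q = (1·9 + 1)/(1·1 + 0) = 10/1; p² − 96·q² = 100 − 96 = 4.
  k = 2: m = 6, d = 4, a = ⌊(9 + 6)/4⌋ = 3; p/q = (3·10 + 9)/(3·1 + 1) = 39/4; p² − 96·q² = 1521 − 1536 = -15.
  k = 3: m = 6, d = 15, a = ⌊(9 + 6)/15⌋ = 1; p/q = (1·39 + 10)/(1·4 + 1) = 49/5; p² − 96·q² = 2401 − 2400 = 1.
  The first convergent with p² − 96·q² = 1 gives the fundamental solution (x₁, y₁) = (49, 5).
Step 2: Apply the recurrence (x_{n+1}, y_{n+1}) = (x₁x_n + 96y₁y_n, x₁y_n + y₁x_n) repeatedly.
  From (x_1, y_1) = (49, 5): x_2 = 49·49 + 96·5·5 = 4801; y_2 = 49·5 + 5·49 = 490.
  From (x_2, y_2) = (4801, 490): x_3 = 49·4801 + 96·5·490 = 470449; y_3 = 49·490 + 5·4801 = 48015.
  From (x_3, y_3) = (470449, 48015): x_4 = 49·470449 + 96·5·48015 = 46099201; y_4 = 49·48015 + 5·470449 = 4704980.
  From (x_4, y_4) = (46099201, 4704980): x_5 = 49·46099201 + 96·5·4704980 = 4517251249; y_5 = 49·4704980 + 5·46099201 = 461040025.
Step 3: Verify x_5² - 96·y_5² = 20405558846592060001 - 20405558846592060000 = 1 (should be 1). ✓

(x_1, y_1) = (49, 5); (x_5, y_5) = (4517251249, 461040025).


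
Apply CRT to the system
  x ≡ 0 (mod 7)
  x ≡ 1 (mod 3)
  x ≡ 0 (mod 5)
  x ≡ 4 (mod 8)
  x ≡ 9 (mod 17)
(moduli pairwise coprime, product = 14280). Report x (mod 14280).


Product of moduli M = 7 · 3 · 5 · 8 · 17 = 14280.
Merge one congruence at a time:
  Start: x ≡ 0 (mod 7).
  Combine with x ≡ 1 (mod 3); new modulus lcm = 21.
    Write x = 0 + 7·t and substitute into x ≡ 1 (mod 3): 7·t ≡ 1 − 0 = 1 (mod 3).
    Reduce coefficients mod 3: 1·t ≡ 1 (mod 3).
    So t ≡ 1 (mod 3).
    Then x = 0 + 7·1 = 7, valid modulo lcm(7, 3) = 21: x ≡ 7 (mod 21).
  Combine with x ≡ 0 (mod 5); new modulus lcm = 105.
    Write x = 7 + 21·t and substitute into x ≡ 0 (mod 5): 21·t ≡ 0 − 7 = -7 (mod 5).
    Reduce coefficients mod 5: 1·t ≡ 3 (mod 5).
    So t ≡ 3 (mod 5).
    Then x = 7 + 21·3 = 70, valid modulo lcm(21, 5) = 105: x ≡ 70 (mod 105).
  Combine with x ≡ 4 (mod 8); new modulus lcm = 840.
    Write x = 70 + 105·t and substitute into x ≡ 4 (mod 8): 105·t ≡ 4 − 70 = -66 (mod 8).
    Reduce coefficients mod 8: 1·t ≡ 6 (mod 8).
    So t ≡ 6 (mod 8).
    Then x = 70 + 105·6 = 700, valid modulo lcm(105, 8) = 840: x ≡ 700 (mod 840).
  Combine with x ≡ 9 (mod 17); new modulus lcm = 14280.
    Write x = 700 + 840·t and substitute into x ≡ 9 (mod 17): 840·t ≡ 9 − 700 = -691 (mod 17).
    Reduce coefficients mod 17: 7·t ≡ 6 (mod 17).
    The inverse of 7 mod 17 is 5 (since 7·5 = 35 = 2·17 + 1), so t ≡ 5·6 = 30 ≡ 13 (mod 17).
    Then x = 700 + 840·13 = 11620, valid modulo lcm(840, 17) = 14280: x ≡ 11620 (mod 14280).
Verify against each original: 11620 mod 7 = 0, 11620 mod 3 = 1, 11620 mod 5 = 0, 11620 mod 8 = 4, 11620 mod 17 = 9.

x ≡ 11620 (mod 14280).


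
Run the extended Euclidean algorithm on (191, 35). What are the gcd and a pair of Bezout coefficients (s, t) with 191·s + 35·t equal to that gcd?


Euclidean algorithm on (191, 35) — divide until remainder is 0:
  191 = 5 · 35 + 16
  35 = 2 · 16 + 3
  16 = 5 · 3 + 1
  3 = 3 · 1 + 0
gcd(191, 35) = 1.
Track Bezout coefficients alongside the remainders: start with r₀ = 191 = a·1 + b·0 (s = 1, t = 0) and r₁ = 35 = a·0 + b·1 (s = 0, t = 1); each new remainder r_{k+1} = r_{k-1} − q_k·r_k inherits s_{k+1} = s_{k-1} − q_k·s_k, t_{k+1} = t_{k-1} − q_k·t_k, so r_k = a·s_k + b·t_k at every step:
  q = 5: r = 16, s = 1 − 5·0 = 1, t = 0 − 5·1 = -5  (check: 191·1 + 35·(-5) = 16)
  q = 2: r = 3, s = 0 − 2·1 = -2, t = 1 − 2·(-5) = 11  (check: 191·(-2) + 35·11 = 3)
  q = 5: r = 1, s = 1 − 5·(-2) = 11, t = -5 − 5·11 = -60  (check: 191·11 + 35·(-60) = 1)
The row with r = 1 (the gcd) gives the Bezout coefficients s = 11, t = -60.
Result: 191 · (11) + 35 · (-60) = 1.

gcd(191, 35) = 1; s = 11, t = -60 (check: 191·11 + 35·(-60) = 1).


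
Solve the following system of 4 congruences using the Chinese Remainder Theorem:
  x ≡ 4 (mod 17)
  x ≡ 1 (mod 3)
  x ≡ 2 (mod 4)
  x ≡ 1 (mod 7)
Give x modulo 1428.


Product of moduli M = 17 · 3 · 4 · 7 = 1428.
Merge one congruence at a time:
  Start: x ≡ 4 (mod 17).
  Combine with x ≡ 1 (mod 3); new modulus lcm = 51.
    Write x = 4 + 17·t and substitute into x ≡ 1 (mod 3): 17·t ≡ 1 − 4 = -3 (mod 3).
    Reduce coefficients mod 3: 2·t ≡ 0 (mod 3).
    The inverse of 2 mod 3 is 2 (since 2·2 = 4 = 1·3 + 1), so t ≡ 2·0 = 0 ≡ 0 (mod 3).
    Then x = 4 + 17·0 = 4, valid modulo lcm(17, 3) = 51: x ≡ 4 (mod 51).
  Combine with x ≡ 2 (mod 4); new modulus lcm = 204.
    Write x = 4 + 51·t and substitute into x ≡ 2 (mod 4): 51·t ≡ 2 − 4 = -2 (mod 4).
    Reduce coefficients mod 4: 3·t ≡ 2 (mod 4).
    The inverse of 3 mod 4 is 3 (since 3·3 = 9 = 2·4 + 1), so t ≡ 3·2 = 6 ≡ 2 (mod 4).
    Then x = 4 + 51·2 = 106, valid modulo lcm(51, 4) = 204: x ≡ 106 (mod 204).
  Combine with x ≡ 1 (mod 7); new modulus lcm = 1428.
    Write x = 106 + 204·t and substitute into x ≡ 1 (mod 7): 204·t ≡ 1 − 106 = -105 (mod 7).
    Reduce coefficients mod 7: 1·t ≡ 0 (mod 7).
    So t ≡ 0 (mod 7).
    Then x = 106 + 204·0 = 106, valid modulo lcm(204, 7) = 1428: x ≡ 106 (mod 1428).
Verify against each original: 106 mod 17 = 4, 106 mod 3 = 1, 106 mod 4 = 2, 106 mod 7 = 1.

x ≡ 106 (mod 1428).


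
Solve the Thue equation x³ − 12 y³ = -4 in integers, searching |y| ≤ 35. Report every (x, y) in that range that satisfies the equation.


The equation is x³ - 12y³ = -4. For fixed y, x³ = 12·y³ − 4, so a solution requires the RHS to be a perfect cube.
Strategy: iterate y from -35 to 35, compute RHS = 12·y³ − 4, and check whether it is a (positive or negative) perfect cube.
Check small values of y:
  y = 0: RHS = -4 is not a perfect cube.
  y = 1: RHS = 8 = (2)³ ⇒ x = 2 works.
  y = -1: RHS = -16 is not a perfect cube.
  y = 2: RHS = 92 is not a perfect cube.
  y = -2: RHS = -100 is not a perfect cube.
  y = 3: RHS = 320 is not a perfect cube.
  y = -3: RHS = -328 is not a perfect cube.
Continuing the search up to |y| = 35 finds no further solutions beyond those listed.
Collected solutions: (2, 1).

Solutions (with |y| ≤ 35): (2, 1).


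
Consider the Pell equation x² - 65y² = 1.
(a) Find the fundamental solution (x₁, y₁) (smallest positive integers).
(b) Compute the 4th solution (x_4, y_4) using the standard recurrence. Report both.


Step 1: Find the fundamental solution (x₁, y₁) of x² - 65y² = 1.
  Expand √65 as a continued fraction. a₀ = ⌊√65⌋ = 8; iterate m_{k+1} = d_k·a_k − m_k, d_{k+1} = (65 − m_{k+1}²)/d_k, a_{k+1} = ⌊(a₀ + m_{k+1})/d_{k+1}⌋ (starting m₀ = 0, d₀ = 1), with convergents p_k = a_k·p_{k-1} + p_{k-2}, q_k = a_k·q_{k-1} + q_{k-2} (p₋₁ = 1, q₋₁ = 0):
  k = 0: a₀ = 8; p₀/q₀ = 8/1; p₀² − 65·q₀² = 64 − 65 = -1.
  k = 1: m = 8, d = 1, a = ⌊(8 + 8)/1⌋ = 16; p/q = (16·8 + 1)/(16·1 + 0) = 129/16; p² − 65·q² = 16641 − 16640 = 1.
  The first convergent with p² − 65·q² = 1 gives the fundamental solution (x₁, y₁) = (129, 16).
Step 2: Apply the recurrence (x_{n+1}, y_{n+1}) = (x₁x_n + 65y₁y_n, x₁y_n + y₁x_n) repeatedly.
  From (x_1, y_1) = (129, 16): x_2 = 129·129 + 65·16·16 = 33281; y_2 = 129·16 + 16·129 = 4128.
  From (x_2, y_2) = (33281, 4128): x_3 = 129·33281 + 65·16·4128 = 8586369; y_3 = 129·4128 + 16·33281 = 1065008.
  From (x_3, y_3) = (8586369, 1065008): x_4 = 129·8586369 + 65·16·1065008 = 2215249921; y_4 = 129·1065008 + 16·8586369 = 274767936.
Step 3: Verify x_4² - 65·y_4² = 4907332212490506241 - 4907332212490506240 = 1 (should be 1). ✓

(x_1, y_1) = (129, 16); (x_4, y_4) = (2215249921, 274767936).


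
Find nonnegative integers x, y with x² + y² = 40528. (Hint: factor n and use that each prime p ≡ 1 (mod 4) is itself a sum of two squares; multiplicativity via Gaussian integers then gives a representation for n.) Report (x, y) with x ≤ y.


Step 1: Factor n = 40528 = 2^4 · 17 · 149.
Step 2: Check the mod-4 condition on each prime factor: 2 = 2 (special); 17 ≡ 1 (mod 4), exponent 1; 149 ≡ 1 (mod 4), exponent 1.
All primes ≡ 3 (mod 4) appear to even exponent (or don't appear), so by the two-squares theorem n IS expressible as a sum of two squares.
Step 3: Build a representation. Group n = k² · m with k = 4 and m = 17 · 149 = 2533 (a product of primes ≡ 1 (mod 4)); a representation of m scales to one of n via (k·x)² + (k·y)² = k²(x² + y²). Each prime p ≡ 1 (mod 4) is itself a sum of two squares; find a² by testing p − a² for a perfect square:
  17: 17 − 1² = 16 = 4² ⇒ 17 = 1² + 4².
  149: 149 − 1² = 148, 149 − 2² = 145, 149 − 3² = 140, 149 − 4² = 133, 149 − 5² = 124, 149 − 6² = 113, 149 − 7² = 100 = 10² ⇒ 149 = 7² + 10².
  Combine using the Brahmagupta–Fibonacci identity (a² + b²)(c² + d²) = (ac − bd)² + (ad + bc)² = (ac + bd)² + (ad − bc)²:
  17 · 149 = 2533: from (1² + 4²)(7² + 10²), take (1·7 − 4·10, 1·10 + 4·7) = (7 − 40, 10 + 28) = (-33, 38); dropping signs (only squares matter) gives (33, 38); check 33² + 38² = 1089 + 1444 = 2533 ✓.
  Scale by k = 4: (4·33, 4·38) = (132, 152).
Step 4: Order so x ≤ y and verify: 132² + 152² = 17424 + 23104 = 40528 = n. ✓

n = 40528 = 132² + 152² (one valid representation with x ≤ y).


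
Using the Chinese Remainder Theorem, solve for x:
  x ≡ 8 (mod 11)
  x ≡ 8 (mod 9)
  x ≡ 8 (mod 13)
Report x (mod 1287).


Moduli 11, 9, 13 are pairwise coprime; by CRT there is a unique solution modulo M = 11 · 9 · 13 = 1287.
Solve pairwise, accumulating the modulus:
  Start with x ≡ 8 (mod 11).
  Combine with x ≡ 8 (mod 9): since gcd(11, 9) = 1, we get a unique residue mod 99.
    Write x = 8 + 11·t and substitute into x ≡ 8 (mod 9): 11·t ≡ 8 − 8 = 0 (mod 9).
    Reduce coefficients mod 9: 2·t ≡ 0 (mod 9).
    The inverse of 2 mod 9 is 5 (since 2·5 = 10 = 1·9 + 1), so t ≡ 5·0 = 0 ≡ 0 (mod 9).
    Then x = 8 + 11·0 = 8, valid modulo lcm(11, 9) = 99: x ≡ 8 (mod 99).
  Combine with x ≡ 8 (mod 13): since gcd(99, 13) = 1, we get a unique residue mod 1287.
    Write x = 8 + 99·t and substitute into x ≡ 8 (mod 13): 99·t ≡ 8 − 8 = 0 (mod 13).
    Reduce coefficients mod 13: 8·t ≡ 0 (mod 13).
    The inverse of 8 mod 13 is 5 (since 8·5 = 40 = 3·13 + 1), so t ≡ 5·0 = 0 ≡ 0 (mod 13).
    Then x = 8 + 99·0 = 8, valid modulo lcm(99, 13) = 1287: x ≡ 8 (mod 1287).
Verify: 8 mod 11 = 8 ✓, 8 mod 9 = 8 ✓, 8 mod 13 = 8 ✓.

x ≡ 8 (mod 1287).


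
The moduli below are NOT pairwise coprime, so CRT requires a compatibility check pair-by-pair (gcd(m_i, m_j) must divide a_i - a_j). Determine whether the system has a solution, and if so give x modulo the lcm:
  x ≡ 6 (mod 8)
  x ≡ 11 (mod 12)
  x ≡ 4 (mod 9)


Moduli 8, 12, 9 are not pairwise coprime, so CRT works modulo lcm(m_i) when all pairwise compatibility conditions hold.
Pairwise compatibility: gcd(m_i, m_j) must divide a_i - a_j for every pair.
Merge one congruence at a time:
  Start: x ≡ 6 (mod 8).
  Combine with x ≡ 11 (mod 12): gcd(8, 12) = 4, and 11 - 6 = 5 is NOT divisible by 4.
    ⇒ system is inconsistent (no integer solution).

No solution (the system is inconsistent).


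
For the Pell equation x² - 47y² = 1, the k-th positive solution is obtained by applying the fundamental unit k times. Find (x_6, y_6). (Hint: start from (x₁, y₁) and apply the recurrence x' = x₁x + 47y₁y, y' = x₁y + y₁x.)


Step 1: Find the fundamental solution (x₁, y₁) of x² - 47y² = 1.
  Expand √47 as a continued fraction. a₀ = ⌊√47⌋ = 6; iterate m_{k+1} = d_k·a_k − m_k, d_{k+1} = (47 − m_{k+1}²)/d_k, a_{k+1} = ⌊(a₀ + m_{k+1})/d_{k+1}⌋ (starting m₀ = 0, d₀ = 1), with convergents p_k = a_k·p_{k-1} + p_{k-2}, q_k = a_k·q_{k-1} + q_{k-2} (p₋₁ = 1, q₋₁ = 0):
  k = 0: a₀ = 6; p₀/q₀ = 6/1; p₀² − 47·q₀² = 36 − 47 = -11.
  k = 1: m = 6, d = 11, a = ⌊(6 + 6)/11⌋ = 1; p/q = (1·6 + 1)/(1·1 + 0) = 7/1; p² − 47·q² = 49 − 47 = 2.
  k = 2: m = 5, d = 2, a = ⌊(6 + 5)/2⌋ = 5; p/q = (5·7 + 6)/(5·1 + 1) = 41/6; p² − 47·q² = 1681 − 1692 = -11.
  k = 3: m = 5, d = 11, a = ⌊(6 + 5)/11⌋ = 1; p/q = (1·41 + 7)/(1·6 + 1) = 48/7; p² − 47·q² = 2304 − 2303 = 1.
  The first convergent with p² − 47·q² = 1 gives the fundamental solution (x₁, y₁) = (48, 7).
Step 2: Apply the recurrence (x_{n+1}, y_{n+1}) = (x₁x_n + 47y₁y_n, x₁y_n + y₁x_n) repeatedly.
  From (x_1, y_1) = (48, 7): x_2 = 48·48 + 47·7·7 = 4607; y_2 = 48·7 + 7·48 = 672.
  From (x_2, y_2) = (4607, 672): x_3 = 48·4607 + 47·7·672 = 442224; y_3 = 48·672 + 7·4607 = 64505.
  From (x_3, y_3) = (442224, 64505): x_4 = 48·442224 + 47·7·64505 = 42448897; y_4 = 48·64505 + 7·442224 = 6191808.
  From (x_4, y_4) = (42448897, 6191808): x_5 = 48·42448897 + 47·7·6191808 = 4074651888; y_5 = 48·6191808 + 7·42448897 = 594349063.
  From (x_5, y_5) = (4074651888, 594349063): x_6 = 48·4074651888 + 47·7·594349063 = 391124132351; y_6 = 48·594349063 + 7·4074651888 = 57051318240.
Step 3: Verify x_6² - 47·y_6² = 152978086907322564787201 - 152978086907322564787200 = 1 (should be 1). ✓

(x_1, y_1) = (48, 7); (x_6, y_6) = (391124132351, 57051318240).


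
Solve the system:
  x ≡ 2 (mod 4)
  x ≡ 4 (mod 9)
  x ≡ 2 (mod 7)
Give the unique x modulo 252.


Moduli 4, 9, 7 are pairwise coprime; by CRT there is a unique solution modulo M = 4 · 9 · 7 = 252.
Solve pairwise, accumulating the modulus:
  Start with x ≡ 2 (mod 4).
  Combine with x ≡ 4 (mod 9): since gcd(4, 9) = 1, we get a unique residue mod 36.
    Write x = 2 + 4·t and substitute into x ≡ 4 (mod 9): 4·t ≡ 4 − 2 = 2 (mod 9).
    The inverse of 4 mod 9 is 7 (since 4·7 = 28 = 3·9 + 1), so t ≡ 7·2 = 14 ≡ 5 (mod 9).
    Then x = 2 + 4·5 = 22, valid modulo lcm(4, 9) = 36: x ≡ 22 (mod 36).
  Combine with x ≡ 2 (mod 7): since gcd(36, 7) = 1, we get a unique residue mod 252.
    Write x = 22 + 36·t and substitute into x ≡ 2 (mod 7): 36·t ≡ 2 − 22 = -20 (mod 7).
    Reduce coefficients mod 7: 1·t ≡ 1 (mod 7).
    So t ≡ 1 (mod 7).
    Then x = 22 + 36·1 = 58, valid modulo lcm(36, 7) = 252: x ≡ 58 (mod 252).
Verify: 58 mod 4 = 2 ✓, 58 mod 9 = 4 ✓, 58 mod 7 = 2 ✓.

x ≡ 58 (mod 252).


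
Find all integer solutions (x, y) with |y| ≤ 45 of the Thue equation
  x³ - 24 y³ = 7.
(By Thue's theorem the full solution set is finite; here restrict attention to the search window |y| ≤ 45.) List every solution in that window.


The equation is x³ - 24y³ = 7. For fixed y, x³ = 24·y³ + 7, so a solution requires the RHS to be a perfect cube.
Strategy: iterate y from -45 to 45, compute RHS = 24·y³ + 7, and check whether it is a (positive or negative) perfect cube.
Check small values of y:
  y = 0: RHS = 7 is not a perfect cube.
  y = 1: RHS = 31 is not a perfect cube.
  y = -1: RHS = -17 is not a perfect cube.
  y = 2: RHS = 199 is not a perfect cube.
  y = -2: RHS = -185 is not a perfect cube.
  y = 3: RHS = 655 is not a perfect cube.
  y = -3: RHS = -641 is not a perfect cube.
Continuing the search up to |y| = 45 finds no solutions either.
No (x, y) in the scanned range satisfies the equation.

No integer solutions with |y| ≤ 45.


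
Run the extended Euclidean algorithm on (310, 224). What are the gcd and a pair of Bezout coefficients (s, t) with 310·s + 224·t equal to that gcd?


Euclidean algorithm on (310, 224) — divide until remainder is 0:
  310 = 1 · 224 + 86
  224 = 2 · 86 + 52
  86 = 1 · 52 + 34
  52 = 1 · 34 + 18
  34 = 1 · 18 + 16
  18 = 1 · 16 + 2
  16 = 8 · 2 + 0
gcd(310, 224) = 2.
Track Bezout coefficients alongside the remainders: start with r₀ = 310 = a·1 + b·0 (s = 1, t = 0) and r₁ = 224 = a·0 + b·1 (s = 0, t = 1); each new remainder r_{k+1} = r_{k-1} − q_k·r_k inherits s_{k+1} = s_{k-1} − q_k·s_k, t_{k+1} = t_{k-1} − q_k·t_k, so r_k = a·s_k + b·t_k at every step:
  q = 1: r = 86, s = 1 − 1·0 = 1, t = 0 − 1·1 = -1  (check: 310·1 + 224·(-1) = 86)
  q = 2: r = 52, s = 0 − 2·1 = -2, t = 1 − 2·(-1) = 3  (check: 310·(-2) + 224·3 = 52)
  q = 1: r = 34, s = 1 − 1·(-2) = 3, t = -1 − 1·3 = -4  (check: 310·3 + 224·(-4) = 34)
  q = 1: r = 18, s = -2 − 1·3 = -5, t = 3 − 1·(-4) = 7  (check: 310·(-5) + 224·7 = 18)
  q = 1: r = 16, s = 3 − 1·(-5) = 8, t = -4 − 1·7 = -11  (check: 310·8 + 224·(-11) = 16)
  q = 1: r = 2, s = -5 − 1·8 = -13, t = 7 − 1·(-11) = 18  (check: 310·(-13) + 224·18 = 2)
The row with r = 2 (the gcd) gives the Bezout coefficients s = -13, t = 18.
Result: 310 · (-13) + 224 · (18) = 2.

gcd(310, 224) = 2; s = -13, t = 18 (check: 310·(-13) + 224·18 = 2).


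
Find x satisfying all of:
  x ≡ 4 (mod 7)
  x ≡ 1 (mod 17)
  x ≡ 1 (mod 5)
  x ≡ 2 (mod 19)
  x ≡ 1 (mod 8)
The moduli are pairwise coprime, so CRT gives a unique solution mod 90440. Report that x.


Product of moduli M = 7 · 17 · 5 · 19 · 8 = 90440.
Merge one congruence at a time:
  Start: x ≡ 4 (mod 7).
  Combine with x ≡ 1 (mod 17); new modulus lcm = 119.
    Write x = 4 + 7·t and substitute into x ≡ 1 (mod 17): 7·t ≡ 1 − 4 = -3 (mod 17).
    Reduce coefficients mod 17: 7·t ≡ 14 (mod 17).
    The inverse of 7 mod 17 is 5 (since 7·5 = 35 = 2·17 + 1), so t ≡ 5·14 = 70 ≡ 2 (mod 17).
    Then x = 4 + 7·2 = 18, valid modulo lcm(7, 17) = 119: x ≡ 18 (mod 119).
  Combine with x ≡ 1 (mod 5); new modulus lcm = 595.
    Write x = 18 + 119·t and substitute into x ≡ 1 (mod 5): 119·t ≡ 1 − 18 = -17 (mod 5).
    Reduce coefficients mod 5: 4·t ≡ 3 (mod 5).
    The inverse of 4 mod 5 is 4 (since 4·4 = 16 = 3·5 + 1), so t ≡ 4·3 = 12 ≡ 2 (mod 5).
    Then x = 18 + 119·2 = 256, valid modulo lcm(119, 5) = 595: x ≡ 256 (mod 595).
  Combine with x ≡ 2 (mod 19); new modulus lcm = 11305.
    Write x = 256 + 595·t and substitute into x ≡ 2 (mod 19): 595·t ≡ 2 − 256 = -254 (mod 19).
    Reduce coefficients mod 19: 6·t ≡ 12 (mod 19).
    The inverse of 6 mod 19 is 16 (since 6·16 = 96 = 5·19 + 1), so t ≡ 16·12 = 192 ≡ 2 (mod 19).
    Then x = 256 + 595·2 = 1446, valid modulo lcm(595, 19) = 11305: x ≡ 1446 (mod 11305).
  Combine with x ≡ 1 (mod 8); new modulus lcm = 90440.
    Write x = 1446 + 11305·t and substitute into x ≡ 1 (mod 8): 11305·t ≡ 1 − 1446 = -1445 (mod 8).
    Reduce coefficients mod 8: 1·t ≡ 3 (mod 8).
    So t ≡ 3 (mod 8).
    Then x = 1446 + 11305·3 = 35361, valid modulo lcm(11305, 8) = 90440: x ≡ 35361 (mod 90440).
Verify against each original: 35361 mod 7 = 4, 35361 mod 17 = 1, 35361 mod 5 = 1, 35361 mod 19 = 2, 35361 mod 8 = 1.

x ≡ 35361 (mod 90440).


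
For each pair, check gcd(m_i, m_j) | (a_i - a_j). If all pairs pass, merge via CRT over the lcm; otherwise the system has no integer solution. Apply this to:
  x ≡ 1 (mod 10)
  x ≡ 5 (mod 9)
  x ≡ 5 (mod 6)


Moduli 10, 9, 6 are not pairwise coprime, so CRT works modulo lcm(m_i) when all pairwise compatibility conditions hold.
Pairwise compatibility: gcd(m_i, m_j) must divide a_i - a_j for every pair.
Merge one congruence at a time:
  Start: x ≡ 1 (mod 10).
  Combine with x ≡ 5 (mod 9): gcd(10, 9) = 1; 5 - 1 = 4, which IS divisible by 1, so compatible.
    Write x = 1 + 10·t and substitute into x ≡ 5 (mod 9): 10·t ≡ 5 − 1 = 4 (mod 9).
    Reduce coefficients mod 9: 1·t ≡ 4 (mod 9).
    So t ≡ 4 (mod 9).
    Then x = 1 + 10·4 = 41, valid modulo lcm(10, 9) = 90: x ≡ 41 (mod 90).
  Combine with x ≡ 5 (mod 6): gcd(90, 6) = 6; 5 - 41 = -36, which IS divisible by 6, so compatible.
    Write x = 41 + 90·t and substitute into x ≡ 5 (mod 6): 90·t ≡ 5 − 41 = -36 (mod 6).
    Divide the congruence (and modulus) by g = 6: 15·t ≡ -6 (mod 1).
    Modulo 1 every t works; take t = 0.
    Then x = 41 + 90·0 = 41, valid modulo lcm(90, 6) = 90: x ≡ 41 (mod 90).
Verify: 41 mod 10 = 1, 41 mod 9 = 5, 41 mod 6 = 5.

x ≡ 41 (mod 90).


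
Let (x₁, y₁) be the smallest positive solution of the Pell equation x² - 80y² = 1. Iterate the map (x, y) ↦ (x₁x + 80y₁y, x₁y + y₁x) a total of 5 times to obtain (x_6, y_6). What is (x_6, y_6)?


Step 1: Find the fundamental solution (x₁, y₁) of x² - 80y² = 1.
  Expand √80 as a continued fraction. a₀ = ⌊√80⌋ = 8; iterate m_{k+1} = d_k·a_k − m_k, d_{k+1} = (80 − m_{k+1}²)/d_k, a_{k+1} = ⌊(a₀ + m_{k+1})/d_{k+1}⌋ (starting m₀ = 0, d₀ = 1), with convergents p_k = a_k·p_{k-1} + p_{k-2}, q_k = a_k·q_{k-1} + q_{k-2} (p₋₁ = 1, q₋₁ = 0):
  k = 0: a₀ = 8; p₀/q₀ = 8/1; p₀² − 80·q₀² = 64 − 80 = -16.
  k = 1: m = 8, d = 16, a = ⌊(8 + 8)/16⌋ = 1; p/q = (1·8 + 1)/(1·1 + 0) = 9/1; p² − 80·q² = 81 − 80 = 1.
  The first convergent with p² − 80·q² = 1 gives the fundamental solution (x₁, y₁) = (9, 1).
Step 2: Apply the recurrence (x_{n+1}, y_{n+1}) = (x₁x_n + 80y₁y_n, x₁y_n + y₁x_n) repeatedly.
  From (x_1, y_1) = (9, 1): x_2 = 9·9 + 80·1·1 = 161; y_2 = 9·1 + 1·9 = 18.
  From (x_2, y_2) = (161, 18): x_3 = 9·161 + 80·1·18 = 2889; y_3 = 9·18 + 1·161 = 323.
  From (x_3, y_3) = (2889, 323): x_4 = 9·2889 + 80·1·323 = 51841; y_4 = 9·323 + 1·2889 = 5796.
  From (x_4, y_4) = (51841, 5796): x_5 = 9·51841 + 80·1·5796 = 930249; y_5 = 9·5796 + 1·51841 = 104005.
  From (x_5, y_5) = (930249, 104005): x_6 = 9·930249 + 80·1·104005 = 16692641; y_6 = 9·104005 + 1·930249 = 1866294.
Step 3: Verify x_6² - 80·y_6² = 278644263554881 - 278644263554880 = 1 (should be 1). ✓

(x_1, y_1) = (9, 1); (x_6, y_6) = (16692641, 1866294).


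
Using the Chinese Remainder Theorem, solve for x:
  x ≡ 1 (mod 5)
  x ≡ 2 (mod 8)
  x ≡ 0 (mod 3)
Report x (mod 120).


Moduli 5, 8, 3 are pairwise coprime; by CRT there is a unique solution modulo M = 5 · 8 · 3 = 120.
Solve pairwise, accumulating the modulus:
  Start with x ≡ 1 (mod 5).
  Combine with x ≡ 2 (mod 8): since gcd(5, 8) = 1, we get a unique residue mod 40.
    Write x = 1 + 5·t and substitute into x ≡ 2 (mod 8): 5·t ≡ 2 − 1 = 1 (mod 8).
    The inverse of 5 mod 8 is 5 (since 5·5 = 25 = 3·8 + 1), so t ≡ 5·1 = 5 ≡ 5 (mod 8).
    Then x = 1 + 5·5 = 26, valid modulo lcm(5, 8) = 40: x ≡ 26 (mod 40).
  Combine with x ≡ 0 (mod 3): since gcd(40, 3) = 1, we get a unique residue mod 120.
    Write x = 26 + 40·t and substitute into x ≡ 0 (mod 3): 40·t ≡ 0 − 26 = -26 (mod 3).
    Reduce coefficients mod 3: 1·t ≡ 1 (mod 3).
    So t ≡ 1 (mod 3).
    Then x = 26 + 40·1 = 66, valid modulo lcm(40, 3) = 120: x ≡ 66 (mod 120).
Verify: 66 mod 5 = 1 ✓, 66 mod 8 = 2 ✓, 66 mod 3 = 0 ✓.

x ≡ 66 (mod 120).


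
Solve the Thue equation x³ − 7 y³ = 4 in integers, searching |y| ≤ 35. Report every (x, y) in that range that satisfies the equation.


The equation is x³ - 7y³ = 4. For fixed y, x³ = 7·y³ + 4, so a solution requires the RHS to be a perfect cube.
Strategy: iterate y from -35 to 35, compute RHS = 7·y³ + 4, and check whether it is a (positive or negative) perfect cube.
Check small values of y:
  y = 0: RHS = 4 is not a perfect cube.
  y = 1: RHS = 11 is not a perfect cube.
  y = -1: RHS = -3 is not a perfect cube.
  y = 2: RHS = 60 is not a perfect cube.
  y = -2: RHS = -52 is not a perfect cube.
  y = 3: RHS = 193 is not a perfect cube.
  y = -3: RHS = -185 is not a perfect cube.
Continuing the search up to |y| = 35 finds no solutions either.
No (x, y) in the scanned range satisfies the equation.

No integer solutions with |y| ≤ 35.


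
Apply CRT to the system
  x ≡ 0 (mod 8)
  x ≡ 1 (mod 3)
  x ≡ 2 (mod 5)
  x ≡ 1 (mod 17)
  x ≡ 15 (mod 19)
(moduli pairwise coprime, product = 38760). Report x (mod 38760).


Product of moduli M = 8 · 3 · 5 · 17 · 19 = 38760.
Merge one congruence at a time:
  Start: x ≡ 0 (mod 8).
  Combine with x ≡ 1 (mod 3); new modulus lcm = 24.
    Write x = 0 + 8·t and substitute into x ≡ 1 (mod 3): 8·t ≡ 1 − 0 = 1 (mod 3).
    Reduce coefficients mod 3: 2·t ≡ 1 (mod 3).
    The inverse of 2 mod 3 is 2 (since 2·2 = 4 = 1·3 + 1), so t ≡ 2·1 = 2 ≡ 2 (mod 3).
    Then x = 0 + 8·2 = 16, valid modulo lcm(8, 3) = 24: x ≡ 16 (mod 24).
  Combine with x ≡ 2 (mod 5); new modulus lcm = 120.
    Write x = 16 + 24·t and substitute into x ≡ 2 (mod 5): 24·t ≡ 2 − 16 = -14 (mod 5).
    Reduce coefficients mod 5: 4·t ≡ 1 (mod 5).
    The inverse of 4 mod 5 is 4 (since 4·4 = 16 = 3·5 + 1), so t ≡ 4·1 = 4 ≡ 4 (mod 5).
    Then x = 16 + 24·4 = 112, valid modulo lcm(24, 5) = 120: x ≡ 112 (mod 120).
  Combine with x ≡ 1 (mod 17); new modulus lcm = 2040.
    Write x = 112 + 120·t and substitute into x ≡ 1 (mod 17): 120·t ≡ 1 − 112 = -111 (mod 17).
    Reduce coefficients mod 17: 1·t ≡ 8 (mod 17).
    So t ≡ 8 (mod 17).
    Then x = 112 + 120·8 = 1072, valid modulo lcm(120, 17) = 2040: x ≡ 1072 (mod 2040).
  Combine with x ≡ 15 (mod 19); new modulus lcm = 38760.
    Write x = 1072 + 2040·t and substitute into x ≡ 15 (mod 19): 2040·t ≡ 15 − 1072 = -1057 (mod 19).
    Reduce coefficients mod 19: 7·t ≡ 7 (mod 19).
    The inverse of 7 mod 19 is 11 (since 7·11 = 77 = 4·19 + 1), so t ≡ 11·7 = 77 ≡ 1 (mod 19).
    Then x = 1072 + 2040·1 = 3112, valid modulo lcm(2040, 19) = 38760: x ≡ 3112 (mod 38760).
Verify against each original: 3112 mod 8 = 0, 3112 mod 3 = 1, 3112 mod 5 = 2, 3112 mod 17 = 1, 3112 mod 19 = 15.

x ≡ 3112 (mod 38760).


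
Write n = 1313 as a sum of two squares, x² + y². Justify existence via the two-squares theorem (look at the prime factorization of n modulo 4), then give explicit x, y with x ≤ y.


Step 1: Factor n = 1313 = 13 · 101.
Step 2: Check the mod-4 condition on each prime factor: 13 ≡ 1 (mod 4), exponent 1; 101 ≡ 1 (mod 4), exponent 1.
All primes ≡ 3 (mod 4) appear to even exponent (or don't appear), so by the two-squares theorem n IS expressible as a sum of two squares.
Step 3: Build a representation. Here n = 13 · 101 is a product of primes ≡ 1 (mod 4). Each prime p ≡ 1 (mod 4) is itself a sum of two squares; find a² by testing p − a² for a perfect square:
  13: 13 − 1² = 12, 13 − 2² = 9 = 3² ⇒ 13 = 2² + 3².
  101: 101 − 1² = 100 = 10² ⇒ 101 = 1² + 10².
  Combine using the Brahmagupta–Fibonacci identity (a² + b²)(c² + d²) = (ac − bd)² + (ad + bc)² = (ac + bd)² + (ad − bc)²:
  13 · 101 = 1313: from (2² + 3²)(1² + 10²), take (2·1 − 3·10, 2·10 + 3·1) = (2 − 30, 20 + 3) = (-28, 23); dropping signs (only squares matter) gives (28, 23); check 28² + 23² = 784 + 529 = 1313 ✓.
Step 4: Order so x ≤ y and verify: 23² + 28² = 529 + 784 = 1313 = n. ✓

n = 1313 = 23² + 28² (one valid representation with x ≤ y).


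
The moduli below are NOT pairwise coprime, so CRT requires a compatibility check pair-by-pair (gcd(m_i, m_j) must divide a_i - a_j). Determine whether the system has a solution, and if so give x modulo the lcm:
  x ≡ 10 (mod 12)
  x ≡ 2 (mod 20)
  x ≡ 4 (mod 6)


Moduli 12, 20, 6 are not pairwise coprime, so CRT works modulo lcm(m_i) when all pairwise compatibility conditions hold.
Pairwise compatibility: gcd(m_i, m_j) must divide a_i - a_j for every pair.
Merge one congruence at a time:
  Start: x ≡ 10 (mod 12).
  Combine with x ≡ 2 (mod 20): gcd(12, 20) = 4; 2 - 10 = -8, which IS divisible by 4, so compatible.
    Write x = 10 + 12·t and substitute into x ≡ 2 (mod 20): 12·t ≡ 2 − 10 = -8 (mod 20).
    Divide the congruence (and modulus) by g = 4: 3·t ≡ -2 (mod 5).
    Reduce coefficients mod 5: 3·t ≡ 3 (mod 5).
    The inverse of 3 mod 5 is 2 (since 3·2 = 6 = 1·5 + 1), so t ≡ 2·3 = 6 ≡ 1 (mod 5).
    Then x = 10 + 12·1 = 22, valid modulo lcm(12, 20) = 60: x ≡ 22 (mod 60).
  Combine with x ≡ 4 (mod 6): gcd(60, 6) = 6; 4 - 22 = -18, which IS divisible by 6, so compatible.
    Write x = 22 + 60·t and substitute into x ≡ 4 (mod 6): 60·t ≡ 4 − 22 = -18 (mod 6).
    Divide the congruence (and modulus) by g = 6: 10·t ≡ -3 (mod 1).
    Modulo 1 every t works; take t = 0.
    Then x = 22 + 60·0 = 22, valid modulo lcm(60, 6) = 60: x ≡ 22 (mod 60).
Verify: 22 mod 12 = 10, 22 mod 20 = 2, 22 mod 6 = 4.

x ≡ 22 (mod 60).


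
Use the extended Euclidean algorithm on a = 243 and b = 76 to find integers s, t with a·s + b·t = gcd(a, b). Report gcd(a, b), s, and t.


Euclidean algorithm on (243, 76) — divide until remainder is 0:
  243 = 3 · 76 + 15
  76 = 5 · 15 + 1
  15 = 15 · 1 + 0
gcd(243, 76) = 1.
Track Bezout coefficients alongside the remainders: start with r₀ = 243 = a·1 + b·0 (s = 1, t = 0) and r₁ = 76 = a·0 + b·1 (s = 0, t = 1); each new remainder r_{k+1} = r_{k-1} − q_k·r_k inherits s_{k+1} = s_{k-1} − q_k·s_k, t_{k+1} = t_{k-1} − q_k·t_k, so r_k = a·s_k + b·t_k at every step:
  q = 3: r = 15, s = 1 − 3·0 = 1, t = 0 − 3·1 = -3  (check: 243·1 + 76·(-3) = 15)
  q = 5: r = 1, s = 0 − 5·1 = -5, t = 1 − 5·(-3) = 16  (check: 243·(-5) + 76·16 = 1)
The row with r = 1 (the gcd) gives the Bezout coefficients s = -5, t = 16.
Result: 243 · (-5) + 76 · (16) = 1.

gcd(243, 76) = 1; s = -5, t = 16 (check: 243·(-5) + 76·16 = 1).
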